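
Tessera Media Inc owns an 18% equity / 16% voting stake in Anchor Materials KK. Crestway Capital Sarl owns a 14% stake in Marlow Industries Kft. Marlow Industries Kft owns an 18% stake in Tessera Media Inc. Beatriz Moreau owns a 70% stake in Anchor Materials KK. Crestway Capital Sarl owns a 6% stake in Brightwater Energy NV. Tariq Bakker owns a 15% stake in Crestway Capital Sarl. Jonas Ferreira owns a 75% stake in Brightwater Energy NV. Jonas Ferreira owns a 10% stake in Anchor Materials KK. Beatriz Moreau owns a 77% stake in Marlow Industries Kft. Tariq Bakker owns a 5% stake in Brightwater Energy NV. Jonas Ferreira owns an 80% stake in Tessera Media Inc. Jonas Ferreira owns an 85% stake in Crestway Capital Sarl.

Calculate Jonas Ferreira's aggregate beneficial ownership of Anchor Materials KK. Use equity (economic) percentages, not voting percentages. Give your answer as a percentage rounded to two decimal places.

24.79%

Jonas reaches Anchor along 3 paths.
Via Tessera: 80% × 18% = 14.4%.
Via Crestway → Marlow → Tessera: 85% × 14% × 18% × 18% = 0.38556%.
Direct stake: 10% = 10%.
Total: 14.4% + 0.38556% + 10% = 24.78556%.
Rounded: 24.79%.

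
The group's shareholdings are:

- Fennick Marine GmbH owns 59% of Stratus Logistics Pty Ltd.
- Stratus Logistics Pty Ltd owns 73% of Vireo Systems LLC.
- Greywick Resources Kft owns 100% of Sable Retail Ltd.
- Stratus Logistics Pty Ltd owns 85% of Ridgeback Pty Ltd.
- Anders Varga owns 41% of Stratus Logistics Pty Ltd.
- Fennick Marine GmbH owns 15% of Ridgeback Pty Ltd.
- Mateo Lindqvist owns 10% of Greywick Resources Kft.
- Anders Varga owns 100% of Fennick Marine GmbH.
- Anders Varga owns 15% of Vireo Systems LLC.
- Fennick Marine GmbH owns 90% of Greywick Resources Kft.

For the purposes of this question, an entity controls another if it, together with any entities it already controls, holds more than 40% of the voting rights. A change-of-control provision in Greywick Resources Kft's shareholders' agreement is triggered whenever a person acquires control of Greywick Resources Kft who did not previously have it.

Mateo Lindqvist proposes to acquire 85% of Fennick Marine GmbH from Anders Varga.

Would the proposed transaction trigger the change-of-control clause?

Yes

The purchase adds only to Mateo's holdings (Anders's stake shrinks), so Mateo is the only person who could newly come to control Greywick.
Mateo's largest direct stake is 10% in Greywick, which does not meet the threshold, so Mateo controls no company.
In Greywick, Mateo's side holds only 10%, not > 40%.
So before the transaction, Mateo does not control Greywick.
After the purchase, Mateo holds 85% of Fennick directly, and Anders's stake falls to 15%.
Mateo holds 85% of Fennick, so Mateo controls Fennick.
Fennick and Mateo together hold 90% + 10% = 100% of Greywick, so Mateo controls Greywick.
Mateo did not control Greywick before and does after, so the clause is triggered.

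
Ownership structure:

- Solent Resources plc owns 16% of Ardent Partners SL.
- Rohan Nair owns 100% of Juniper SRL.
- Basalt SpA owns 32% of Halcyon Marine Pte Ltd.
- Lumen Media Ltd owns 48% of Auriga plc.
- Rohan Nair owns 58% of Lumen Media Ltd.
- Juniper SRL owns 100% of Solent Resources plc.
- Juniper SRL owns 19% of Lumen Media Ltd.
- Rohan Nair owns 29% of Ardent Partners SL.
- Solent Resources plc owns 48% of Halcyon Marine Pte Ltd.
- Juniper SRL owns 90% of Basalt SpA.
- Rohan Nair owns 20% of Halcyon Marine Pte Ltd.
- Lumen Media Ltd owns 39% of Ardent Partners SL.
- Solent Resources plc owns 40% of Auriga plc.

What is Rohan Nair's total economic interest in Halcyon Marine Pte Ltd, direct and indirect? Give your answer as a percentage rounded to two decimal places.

96.80%

Rohan reaches Halcyon along 3 paths.
Via Juniper → Solent: 100% × 100% × 48% = 48%.
Via Juniper → Basalt: 100% × 90% × 32% = 28.8%.
Direct stake: 20% = 20%.
Total: 48% + 28.8% + 20% = 96.8%.
Rounded: 96.80%.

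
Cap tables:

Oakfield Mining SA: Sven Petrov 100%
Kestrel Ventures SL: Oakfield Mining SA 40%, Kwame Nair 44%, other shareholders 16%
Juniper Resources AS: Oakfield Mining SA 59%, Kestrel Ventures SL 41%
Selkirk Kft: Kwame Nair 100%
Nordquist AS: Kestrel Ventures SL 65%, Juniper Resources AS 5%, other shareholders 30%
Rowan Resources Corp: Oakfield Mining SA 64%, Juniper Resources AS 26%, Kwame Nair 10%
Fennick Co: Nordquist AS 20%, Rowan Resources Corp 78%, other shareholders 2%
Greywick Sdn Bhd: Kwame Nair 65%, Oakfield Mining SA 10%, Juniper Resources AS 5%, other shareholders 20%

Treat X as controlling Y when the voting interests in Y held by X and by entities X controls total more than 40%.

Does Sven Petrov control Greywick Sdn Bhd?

No

Sven holds 100% of Oakfield, so Sven controls Oakfield.
Oakfield holds 59% of Juniper, so Sven controls Juniper.
Oakfield and Juniper together hold 64% + 26% = 90% of Rowan, so Sven controls Rowan.
Rowan holds 78% of Fennick, so Sven controls Fennick.
In Greywick, Sven's side holds only 10% + 5% = 15%, not > 40%.
So Sven does not control Greywick.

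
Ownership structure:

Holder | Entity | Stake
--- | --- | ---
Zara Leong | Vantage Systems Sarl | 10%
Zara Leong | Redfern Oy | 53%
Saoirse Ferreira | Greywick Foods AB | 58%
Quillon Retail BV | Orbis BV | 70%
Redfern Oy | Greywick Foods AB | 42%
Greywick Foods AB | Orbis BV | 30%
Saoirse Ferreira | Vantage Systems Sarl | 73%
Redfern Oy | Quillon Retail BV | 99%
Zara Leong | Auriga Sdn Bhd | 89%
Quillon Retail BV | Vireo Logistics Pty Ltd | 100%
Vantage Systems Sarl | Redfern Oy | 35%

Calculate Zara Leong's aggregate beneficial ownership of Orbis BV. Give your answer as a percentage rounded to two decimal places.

Zara reaches Orbis along 4 paths.
Via Vantage → Redfern → Greywick: 10% × 35% × 42% × 30% = 0.441%.
Via Redfern → Greywick: 53% × 42% × 30% = 6.678%.
Via Vantage → Redfern → Quillon: 10% × 35% × 99% × 70% = 2.4255%.
Via Redfern → Quillon: 53% × 99% × 70% = 36.729%.
Total: 0.441% + 6.678% + 2.4255% + 36.729% = 46.2735%.
Rounded: 46.27%.

46.27%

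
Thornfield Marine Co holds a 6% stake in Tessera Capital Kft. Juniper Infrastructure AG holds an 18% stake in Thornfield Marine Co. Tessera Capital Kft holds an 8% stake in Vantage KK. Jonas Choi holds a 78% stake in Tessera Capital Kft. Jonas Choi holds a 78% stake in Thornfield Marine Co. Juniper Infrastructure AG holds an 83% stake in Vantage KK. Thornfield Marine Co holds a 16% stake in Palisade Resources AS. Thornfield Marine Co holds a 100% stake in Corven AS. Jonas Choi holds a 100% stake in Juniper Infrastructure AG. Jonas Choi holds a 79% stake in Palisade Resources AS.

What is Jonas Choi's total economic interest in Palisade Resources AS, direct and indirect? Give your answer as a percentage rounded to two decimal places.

94.36%

Jonas reaches Palisade along 3 paths.
Direct stake: 79% = 79%.
Via Thornfield: 78% × 16% = 12.48%.
Via Juniper → Thornfield: 100% × 18% × 16% = 2.88%.
Total: 79% + 12.48% + 2.88% = 94.36%.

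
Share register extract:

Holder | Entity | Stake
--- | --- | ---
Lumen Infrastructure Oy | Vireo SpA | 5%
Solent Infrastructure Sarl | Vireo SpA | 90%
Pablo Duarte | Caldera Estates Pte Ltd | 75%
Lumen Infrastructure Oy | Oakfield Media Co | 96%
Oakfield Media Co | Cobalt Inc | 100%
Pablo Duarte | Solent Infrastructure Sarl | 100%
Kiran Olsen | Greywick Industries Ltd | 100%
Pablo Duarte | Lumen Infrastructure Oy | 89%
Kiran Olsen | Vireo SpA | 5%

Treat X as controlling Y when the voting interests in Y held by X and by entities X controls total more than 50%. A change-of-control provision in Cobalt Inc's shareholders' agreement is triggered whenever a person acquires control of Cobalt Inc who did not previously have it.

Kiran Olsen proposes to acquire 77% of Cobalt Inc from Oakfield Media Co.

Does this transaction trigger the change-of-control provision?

The purchase adds only to Kiran's holdings (Oakfield's stake shrinks), so Kiran is the only person who could newly come to control Cobalt.
Kiran holds 100% of Greywick, so Kiran controls Greywick.
Neither Kiran nor any entity Kiran controls holds any voting interest in Cobalt.
So before the transaction, Kiran does not control Cobalt.
After the purchase, Kiran holds 77% of Cobalt directly, and Oakfield's stake falls to 23%.
Kiran holds 77% of Cobalt, so Kiran controls Cobalt.
Kiran did not control Cobalt before and does after, so the clause is triggered.

Yes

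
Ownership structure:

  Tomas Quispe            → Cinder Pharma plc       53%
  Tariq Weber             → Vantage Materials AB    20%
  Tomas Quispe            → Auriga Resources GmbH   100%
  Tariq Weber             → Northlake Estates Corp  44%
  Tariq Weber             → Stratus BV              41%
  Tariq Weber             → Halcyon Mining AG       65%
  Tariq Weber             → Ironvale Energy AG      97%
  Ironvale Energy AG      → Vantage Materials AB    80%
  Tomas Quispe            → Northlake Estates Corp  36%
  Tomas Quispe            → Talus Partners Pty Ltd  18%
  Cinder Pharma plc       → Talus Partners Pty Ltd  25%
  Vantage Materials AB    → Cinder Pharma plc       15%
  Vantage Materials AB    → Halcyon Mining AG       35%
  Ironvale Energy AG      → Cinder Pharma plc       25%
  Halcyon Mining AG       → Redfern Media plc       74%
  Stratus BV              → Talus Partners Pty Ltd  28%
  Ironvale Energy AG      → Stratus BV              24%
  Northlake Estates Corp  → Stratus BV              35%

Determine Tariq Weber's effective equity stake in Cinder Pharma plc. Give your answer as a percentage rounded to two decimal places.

Tariq reaches Cinder along 3 paths.
Via Ironvale: 97% × 25% = 24.25%.
Via Vantage: 20% × 15% = 3%.
Via Ironvale → Vantage: 97% × 80% × 15% = 11.64%.
Total: 24.25% + 3% + 11.64% = 38.89%.

38.89%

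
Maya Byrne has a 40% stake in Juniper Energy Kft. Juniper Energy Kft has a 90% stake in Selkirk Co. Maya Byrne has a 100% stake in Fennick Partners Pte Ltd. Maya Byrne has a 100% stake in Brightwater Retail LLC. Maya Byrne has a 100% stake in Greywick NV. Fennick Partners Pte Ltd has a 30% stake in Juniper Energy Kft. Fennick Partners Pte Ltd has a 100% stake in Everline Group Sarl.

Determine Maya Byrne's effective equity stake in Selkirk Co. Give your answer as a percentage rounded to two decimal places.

Maya reaches Selkirk along 2 paths.
Via Fennick → Juniper: 100% × 30% × 90% = 27%.
Via Juniper: 40% × 90% = 36%.
Total: 27% + 36% = 63%.
Rounded: 63.00%.

63.00%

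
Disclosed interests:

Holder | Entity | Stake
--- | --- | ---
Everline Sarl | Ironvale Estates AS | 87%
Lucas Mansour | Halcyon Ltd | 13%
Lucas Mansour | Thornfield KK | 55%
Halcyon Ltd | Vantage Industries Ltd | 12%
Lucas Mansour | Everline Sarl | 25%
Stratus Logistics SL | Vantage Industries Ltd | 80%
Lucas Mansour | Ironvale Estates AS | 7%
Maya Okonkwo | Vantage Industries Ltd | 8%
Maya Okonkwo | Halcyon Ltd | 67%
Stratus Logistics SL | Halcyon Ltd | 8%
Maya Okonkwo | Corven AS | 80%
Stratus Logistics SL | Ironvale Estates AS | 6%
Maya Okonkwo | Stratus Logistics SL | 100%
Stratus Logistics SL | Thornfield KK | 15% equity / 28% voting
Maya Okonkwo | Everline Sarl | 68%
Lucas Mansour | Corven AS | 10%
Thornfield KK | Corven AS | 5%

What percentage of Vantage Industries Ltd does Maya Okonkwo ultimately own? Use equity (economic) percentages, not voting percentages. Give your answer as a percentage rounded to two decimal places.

Maya reaches Vantage along 4 paths.
Via Stratus: 100% × 80% = 80%.
Direct stake: 8% = 8%.
Via Halcyon: 67% × 12% = 8.04%.
Via Stratus → Halcyon: 100% × 8% × 12% = 0.96%.
Total: 80% + 8% + 8.04% + 0.96% = 97%.
Rounded: 97.00%.

97.00%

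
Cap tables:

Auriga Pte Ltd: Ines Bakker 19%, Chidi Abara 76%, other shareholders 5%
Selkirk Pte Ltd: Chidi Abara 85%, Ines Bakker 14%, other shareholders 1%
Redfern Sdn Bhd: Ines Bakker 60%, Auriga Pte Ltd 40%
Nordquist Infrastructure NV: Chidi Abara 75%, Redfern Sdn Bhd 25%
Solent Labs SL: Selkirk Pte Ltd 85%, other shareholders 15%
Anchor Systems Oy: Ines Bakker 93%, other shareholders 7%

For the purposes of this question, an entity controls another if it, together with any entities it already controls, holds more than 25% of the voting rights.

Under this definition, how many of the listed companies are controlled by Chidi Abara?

5

Chidi holds 76% of Auriga, so Chidi controls Auriga.
Chidi holds 85% of Selkirk, so Chidi controls Selkirk.
Auriga holds 40% of Redfern, so Chidi controls Redfern.
Chidi and Redfern together hold 75% + 25% = 100% of Nordquist, so Chidi controls Nordquist.
Selkirk holds 85% of Solent, so Chidi controls Solent.
No other company's threshold is met.
Chidi controls 5 companies.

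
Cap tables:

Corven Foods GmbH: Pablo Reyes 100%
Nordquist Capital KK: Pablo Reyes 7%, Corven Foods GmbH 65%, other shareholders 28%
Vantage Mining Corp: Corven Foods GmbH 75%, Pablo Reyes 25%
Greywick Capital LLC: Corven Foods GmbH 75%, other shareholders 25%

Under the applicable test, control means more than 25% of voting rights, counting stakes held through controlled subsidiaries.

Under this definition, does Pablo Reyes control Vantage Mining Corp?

Pablo holds 100% of Corven, so Pablo controls Corven.
Corven and Pablo together hold 75% + 25% = 100% of Vantage, so Pablo controls Vantage.

Yes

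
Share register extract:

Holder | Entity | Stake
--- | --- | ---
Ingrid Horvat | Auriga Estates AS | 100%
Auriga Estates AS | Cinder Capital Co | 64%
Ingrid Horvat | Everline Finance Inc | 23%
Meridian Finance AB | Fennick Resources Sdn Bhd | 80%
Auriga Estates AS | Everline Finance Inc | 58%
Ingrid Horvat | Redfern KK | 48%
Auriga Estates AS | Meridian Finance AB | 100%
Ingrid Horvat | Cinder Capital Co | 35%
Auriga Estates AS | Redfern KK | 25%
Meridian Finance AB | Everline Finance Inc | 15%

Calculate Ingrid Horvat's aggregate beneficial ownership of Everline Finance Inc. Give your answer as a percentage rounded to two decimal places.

Ingrid reaches Everline along 3 paths.
Via Auriga → Meridian: 100% × 100% × 15% = 15%.
Via Auriga: 100% × 58% = 58%.
Direct stake: 23% = 23%.
Total: 15% + 58% + 23% = 96%.
Rounded: 96.00%.

96.00%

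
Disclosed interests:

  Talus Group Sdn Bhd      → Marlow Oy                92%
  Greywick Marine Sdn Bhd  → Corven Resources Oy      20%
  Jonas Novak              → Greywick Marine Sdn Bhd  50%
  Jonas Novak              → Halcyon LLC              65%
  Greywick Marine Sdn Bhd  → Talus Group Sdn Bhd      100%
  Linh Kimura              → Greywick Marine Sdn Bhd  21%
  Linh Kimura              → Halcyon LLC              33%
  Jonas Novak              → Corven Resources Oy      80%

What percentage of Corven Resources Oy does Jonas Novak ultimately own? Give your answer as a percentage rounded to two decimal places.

90.00%

Jonas reaches Corven along 2 paths.
Direct stake: 80% = 80%.
Via Greywick: 50% × 20% = 10%.
Total: 80% + 10% = 90%.
Rounded: 90.00%.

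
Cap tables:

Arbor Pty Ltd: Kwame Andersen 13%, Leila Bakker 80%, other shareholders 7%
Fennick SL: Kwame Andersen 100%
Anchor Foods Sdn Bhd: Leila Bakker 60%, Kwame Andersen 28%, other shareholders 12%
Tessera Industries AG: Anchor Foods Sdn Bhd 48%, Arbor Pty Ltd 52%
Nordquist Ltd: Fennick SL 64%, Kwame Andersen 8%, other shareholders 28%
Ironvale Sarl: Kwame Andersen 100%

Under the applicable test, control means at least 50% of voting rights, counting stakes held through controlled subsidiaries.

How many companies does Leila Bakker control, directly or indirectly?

Leila holds 80% of Arbor, so Leila controls Arbor.
Leila holds 60% of Anchor, so Leila controls Anchor.
Anchor and Arbor together hold 48% + 52% = 100% of Tessera, so Leila controls Tessera.
No other company's threshold is met.
Leila controls 3 companies.

3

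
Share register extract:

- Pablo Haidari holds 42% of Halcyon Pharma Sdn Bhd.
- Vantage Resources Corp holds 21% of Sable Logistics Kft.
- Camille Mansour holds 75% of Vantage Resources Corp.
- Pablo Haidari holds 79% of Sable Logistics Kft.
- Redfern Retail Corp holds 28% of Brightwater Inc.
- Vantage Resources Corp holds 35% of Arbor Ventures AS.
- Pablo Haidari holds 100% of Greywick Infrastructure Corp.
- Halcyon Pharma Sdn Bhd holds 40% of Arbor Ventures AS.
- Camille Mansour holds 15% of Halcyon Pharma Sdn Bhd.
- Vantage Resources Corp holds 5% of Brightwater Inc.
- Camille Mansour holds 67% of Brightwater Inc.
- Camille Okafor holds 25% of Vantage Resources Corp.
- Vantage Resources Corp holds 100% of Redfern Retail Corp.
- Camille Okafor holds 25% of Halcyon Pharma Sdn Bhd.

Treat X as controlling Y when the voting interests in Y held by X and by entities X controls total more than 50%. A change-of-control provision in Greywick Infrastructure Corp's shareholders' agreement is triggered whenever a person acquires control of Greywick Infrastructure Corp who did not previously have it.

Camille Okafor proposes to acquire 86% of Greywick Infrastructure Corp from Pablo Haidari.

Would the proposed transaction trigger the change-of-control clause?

Yes

The purchase adds only to Camille Okafor's holdings (Pablo's stake shrinks), so Camille Okafor is the only person who could newly come to control Greywick.
Camille Okafor's largest direct stake is 25% in Vantage, which does not meet the threshold, so Camille Okafor controls no company.
Neither Camille Okafor nor any entity Camille Okafor controls holds any voting interest in Greywick.
So before the transaction, Camille Okafor does not control Greywick.
After the purchase, Camille Okafor holds 86% of Greywick directly, and Pablo's stake falls to 14%.
Camille Okafor holds 86% of Greywick, so Camille Okafor controls Greywick.
Camille Okafor did not control Greywick before and does after, so the clause is triggered.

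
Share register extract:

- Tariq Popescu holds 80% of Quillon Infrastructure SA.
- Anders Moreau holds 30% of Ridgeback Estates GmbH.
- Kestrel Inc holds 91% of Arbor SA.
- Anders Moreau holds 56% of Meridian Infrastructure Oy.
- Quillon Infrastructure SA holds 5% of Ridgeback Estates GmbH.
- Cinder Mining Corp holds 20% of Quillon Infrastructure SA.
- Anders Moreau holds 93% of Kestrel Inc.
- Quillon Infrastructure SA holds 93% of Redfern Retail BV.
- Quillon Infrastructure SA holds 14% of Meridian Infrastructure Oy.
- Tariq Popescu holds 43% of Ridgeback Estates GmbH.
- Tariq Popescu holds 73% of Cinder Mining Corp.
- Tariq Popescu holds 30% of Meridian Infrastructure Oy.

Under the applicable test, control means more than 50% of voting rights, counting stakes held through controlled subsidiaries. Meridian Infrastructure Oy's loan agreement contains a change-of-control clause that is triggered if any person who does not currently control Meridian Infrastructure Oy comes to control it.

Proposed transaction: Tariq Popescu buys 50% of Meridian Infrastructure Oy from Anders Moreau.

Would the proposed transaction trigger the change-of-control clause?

Yes

The purchase adds only to Tariq's holdings (Anders's stake shrinks), so Tariq is the only person who could newly come to control Meridian.
Tariq holds 73% of Cinder, so Tariq controls Cinder.
Cinder and Tariq together hold 20% + 80% = 100% of Quillon, so Tariq controls Quillon.
Quillon holds 93% of Redfern, so Tariq controls Redfern.
In Meridian, Tariq's side holds only 30% + 14% = 44%, not > 50%.
So before the transaction, Tariq does not control Meridian.
After the purchase, Tariq's direct stake in Meridian rises to 30% + 50% = 80%, and Anders's stake falls to 6%.
Tariq and Quillon together hold 80% + 14% = 94% of Meridian, so Tariq controls Meridian.
Tariq did not control Meridian before and does after, so the clause is triggered.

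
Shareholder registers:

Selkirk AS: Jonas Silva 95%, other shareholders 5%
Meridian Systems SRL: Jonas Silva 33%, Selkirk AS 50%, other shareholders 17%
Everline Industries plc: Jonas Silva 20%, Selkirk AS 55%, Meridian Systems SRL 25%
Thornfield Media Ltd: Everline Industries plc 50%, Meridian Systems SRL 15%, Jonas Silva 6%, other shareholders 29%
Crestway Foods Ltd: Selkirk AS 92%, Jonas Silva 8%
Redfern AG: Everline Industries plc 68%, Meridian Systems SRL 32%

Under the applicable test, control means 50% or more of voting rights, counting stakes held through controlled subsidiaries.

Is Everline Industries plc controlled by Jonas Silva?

Jonas holds 95% of Selkirk, so Jonas controls Selkirk.
Jonas and Selkirk together hold 33% + 50% = 83% of Meridian, so Jonas controls Meridian.
Jonas and Selkirk and Meridian together hold 20% + 55% + 25% = 100% of Everline, so Jonas controls Everline.

Yes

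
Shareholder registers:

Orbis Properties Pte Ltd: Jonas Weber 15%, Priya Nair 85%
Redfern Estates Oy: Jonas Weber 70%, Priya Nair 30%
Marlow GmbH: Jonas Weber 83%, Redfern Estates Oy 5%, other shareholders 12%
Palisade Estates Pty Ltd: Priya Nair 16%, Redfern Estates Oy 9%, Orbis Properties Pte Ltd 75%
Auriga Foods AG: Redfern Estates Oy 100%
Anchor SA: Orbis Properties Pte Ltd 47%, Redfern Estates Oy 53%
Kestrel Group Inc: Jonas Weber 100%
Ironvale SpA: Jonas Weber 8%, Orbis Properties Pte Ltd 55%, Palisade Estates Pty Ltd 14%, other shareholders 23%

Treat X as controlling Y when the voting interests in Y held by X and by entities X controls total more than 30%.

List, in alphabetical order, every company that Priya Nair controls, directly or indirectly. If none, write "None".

Anchor SA, Ironvale SpA, Orbis Properties Pte Ltd, Palisade Estates Pty Ltd

Priya holds 85% of Orbis, so Priya controls Orbis.
Priya and Orbis together hold 16% + 75% = 91% of Palisade, so Priya controls Palisade.
Orbis holds 47% of Anchor, so Priya controls Anchor.
Orbis and Palisade together hold 55% + 14% = 69% of Ironvale, so Priya controls Ironvale.
No other company's threshold is met.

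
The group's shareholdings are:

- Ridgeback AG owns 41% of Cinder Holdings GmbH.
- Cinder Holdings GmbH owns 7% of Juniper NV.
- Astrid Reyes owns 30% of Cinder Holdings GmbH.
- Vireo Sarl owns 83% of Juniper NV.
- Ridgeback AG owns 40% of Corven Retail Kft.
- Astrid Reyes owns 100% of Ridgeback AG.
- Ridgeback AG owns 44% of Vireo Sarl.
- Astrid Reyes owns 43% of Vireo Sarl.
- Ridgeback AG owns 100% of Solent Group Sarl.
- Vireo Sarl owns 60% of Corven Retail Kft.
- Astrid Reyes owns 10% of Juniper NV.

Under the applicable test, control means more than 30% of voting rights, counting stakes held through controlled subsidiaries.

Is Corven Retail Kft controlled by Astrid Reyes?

Yes

Astrid holds 100% of Ridgeback, so Astrid controls Ridgeback.
Astrid and Ridgeback together hold 43% + 44% = 87% of Vireo, so Astrid controls Vireo.
Ridgeback and Vireo together hold 40% + 60% = 100% of Corven, so Astrid controls Corven.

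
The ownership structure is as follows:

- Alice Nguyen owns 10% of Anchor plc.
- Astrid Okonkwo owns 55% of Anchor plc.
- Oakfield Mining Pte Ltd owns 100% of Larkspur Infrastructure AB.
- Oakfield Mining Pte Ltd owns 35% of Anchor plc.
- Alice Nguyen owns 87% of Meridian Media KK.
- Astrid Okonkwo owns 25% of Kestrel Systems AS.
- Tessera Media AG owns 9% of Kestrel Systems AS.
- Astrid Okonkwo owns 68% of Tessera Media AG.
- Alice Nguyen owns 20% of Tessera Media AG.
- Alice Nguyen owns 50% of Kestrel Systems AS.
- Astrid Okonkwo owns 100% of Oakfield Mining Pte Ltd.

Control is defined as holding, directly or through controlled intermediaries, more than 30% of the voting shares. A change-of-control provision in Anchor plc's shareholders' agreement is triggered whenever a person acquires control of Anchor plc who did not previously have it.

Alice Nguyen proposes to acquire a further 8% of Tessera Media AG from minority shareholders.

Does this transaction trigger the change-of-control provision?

No

The purchase changes only Alice's holdings, so Alice is the only person who could newly come to control Anchor.
Alice holds 87% of Meridian, so Alice controls Meridian.
Alice holds 50% of Kestrel, so Alice controls Kestrel.
In Anchor, Alice's side holds only 10%, not > 30%.
So before the transaction, Alice does not control Anchor.
After the purchase, Alice's direct stake in Tessera rises to 20% + 8% = 28%.
Alice's side now holds 28% of Tessera, not > 30%, so Alice still does not control Tessera.
After the transaction, Alice's side holds 10% of Anchor, not > 30%, so Alice still does not control Anchor.
No new person acquires control, so the clause is not triggered.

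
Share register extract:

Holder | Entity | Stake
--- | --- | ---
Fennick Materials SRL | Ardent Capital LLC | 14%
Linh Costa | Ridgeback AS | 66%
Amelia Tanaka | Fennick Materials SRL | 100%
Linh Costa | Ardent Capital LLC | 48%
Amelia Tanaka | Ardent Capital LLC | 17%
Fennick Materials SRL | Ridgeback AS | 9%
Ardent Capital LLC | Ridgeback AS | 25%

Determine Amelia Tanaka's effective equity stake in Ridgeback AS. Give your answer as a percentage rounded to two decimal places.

Amelia reaches Ridgeback along 3 paths.
Via Fennick: 100% × 9% = 9%.
Via Ardent: 17% × 25% = 4.25%.
Via Fennick → Ardent: 100% × 14% × 25% = 3.5%.
Total: 9% + 4.25% + 3.5% = 16.75%.

16.75%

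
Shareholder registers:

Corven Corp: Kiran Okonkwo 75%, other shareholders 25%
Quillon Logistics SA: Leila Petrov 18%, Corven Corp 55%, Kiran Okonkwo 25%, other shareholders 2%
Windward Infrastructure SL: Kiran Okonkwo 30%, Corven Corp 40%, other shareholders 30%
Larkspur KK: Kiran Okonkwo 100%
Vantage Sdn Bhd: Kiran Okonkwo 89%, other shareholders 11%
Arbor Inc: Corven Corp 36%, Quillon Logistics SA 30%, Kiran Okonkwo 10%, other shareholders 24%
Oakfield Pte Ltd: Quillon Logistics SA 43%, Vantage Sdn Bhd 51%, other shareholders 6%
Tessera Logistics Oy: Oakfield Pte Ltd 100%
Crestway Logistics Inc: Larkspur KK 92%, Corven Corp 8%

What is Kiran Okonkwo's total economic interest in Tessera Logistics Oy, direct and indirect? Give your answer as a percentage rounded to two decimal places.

73.88%

Kiran reaches Tessera along 3 paths.
Via Corven → Quillon → Oakfield: 75% × 55% × 43% × 100% = 17.7375%.
Via Quillon → Oakfield: 25% × 43% × 100% = 10.75%.
Via Vantage → Oakfield: 89% × 51% × 100% = 45.39%.
Total: 17.7375% + 10.75% + 45.39% = 73.8775%.
Rounded: 73.88%.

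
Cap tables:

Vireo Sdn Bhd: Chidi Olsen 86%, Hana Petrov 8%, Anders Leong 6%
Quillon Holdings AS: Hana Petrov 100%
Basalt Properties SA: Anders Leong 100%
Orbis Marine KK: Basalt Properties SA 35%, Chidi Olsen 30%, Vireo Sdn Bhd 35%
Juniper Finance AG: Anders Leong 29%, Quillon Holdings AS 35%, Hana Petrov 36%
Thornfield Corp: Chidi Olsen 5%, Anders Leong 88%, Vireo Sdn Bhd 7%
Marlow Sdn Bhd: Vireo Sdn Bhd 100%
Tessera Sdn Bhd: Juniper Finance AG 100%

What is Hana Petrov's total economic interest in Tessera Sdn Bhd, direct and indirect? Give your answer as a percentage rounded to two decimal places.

Hana reaches Tessera along 2 paths.
Via Quillon → Juniper: 100% × 35% × 100% = 35%.
Via Juniper: 36% × 100% = 36%.
Total: 35% + 36% = 71%.
Rounded: 71.00%.

71.00%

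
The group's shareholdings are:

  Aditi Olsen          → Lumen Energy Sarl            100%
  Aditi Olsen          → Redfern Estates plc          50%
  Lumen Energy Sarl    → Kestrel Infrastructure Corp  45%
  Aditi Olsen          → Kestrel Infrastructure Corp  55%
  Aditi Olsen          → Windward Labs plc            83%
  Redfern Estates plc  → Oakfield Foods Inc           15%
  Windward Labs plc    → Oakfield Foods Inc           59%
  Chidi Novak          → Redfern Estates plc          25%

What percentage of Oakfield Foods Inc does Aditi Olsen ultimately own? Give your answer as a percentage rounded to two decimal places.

56.47%

Aditi reaches Oakfield along 2 paths.
Via Windward: 83% × 59% = 48.97%.
Via Redfern: 50% × 15% = 7.5%.
Total: 48.97% + 7.5% = 56.47%.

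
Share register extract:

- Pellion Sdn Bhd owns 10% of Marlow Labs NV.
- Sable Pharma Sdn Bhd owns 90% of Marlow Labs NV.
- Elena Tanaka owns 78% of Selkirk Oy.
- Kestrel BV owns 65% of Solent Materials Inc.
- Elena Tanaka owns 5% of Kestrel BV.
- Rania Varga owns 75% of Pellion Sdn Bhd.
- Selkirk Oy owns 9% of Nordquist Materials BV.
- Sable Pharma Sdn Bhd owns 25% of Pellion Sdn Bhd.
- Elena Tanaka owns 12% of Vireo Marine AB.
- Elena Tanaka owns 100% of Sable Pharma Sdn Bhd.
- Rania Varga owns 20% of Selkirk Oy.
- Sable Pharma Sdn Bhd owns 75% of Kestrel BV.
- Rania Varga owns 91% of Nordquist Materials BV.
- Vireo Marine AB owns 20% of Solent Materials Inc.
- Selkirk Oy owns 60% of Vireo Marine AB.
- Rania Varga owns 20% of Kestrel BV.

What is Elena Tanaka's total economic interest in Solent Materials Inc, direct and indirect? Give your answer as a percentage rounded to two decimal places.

Elena reaches Solent along 4 paths.
Via Vireo: 12% × 20% = 2.4%.
Via Selkirk → Vireo: 78% × 60% × 20% = 9.36%.
Via Kestrel: 5% × 65% = 3.25%.
Via Sable → Kestrel: 100% × 75% × 65% = 48.75%.
Total: 2.4% + 9.36% + 3.25% + 48.75% = 63.76%.

63.76%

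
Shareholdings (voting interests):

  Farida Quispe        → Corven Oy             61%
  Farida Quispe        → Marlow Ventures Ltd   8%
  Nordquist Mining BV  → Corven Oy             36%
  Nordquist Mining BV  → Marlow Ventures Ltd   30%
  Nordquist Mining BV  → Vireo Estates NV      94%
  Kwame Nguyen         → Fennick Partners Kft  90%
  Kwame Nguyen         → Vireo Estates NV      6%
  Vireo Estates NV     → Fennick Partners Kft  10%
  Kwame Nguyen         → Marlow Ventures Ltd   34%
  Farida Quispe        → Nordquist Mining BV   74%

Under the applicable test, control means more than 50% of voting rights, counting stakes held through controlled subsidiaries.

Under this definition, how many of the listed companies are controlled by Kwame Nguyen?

Kwame holds 90% of Fennick, so Kwame controls Fennick.
No other company's threshold is met.
Kwame controls 1 company.

1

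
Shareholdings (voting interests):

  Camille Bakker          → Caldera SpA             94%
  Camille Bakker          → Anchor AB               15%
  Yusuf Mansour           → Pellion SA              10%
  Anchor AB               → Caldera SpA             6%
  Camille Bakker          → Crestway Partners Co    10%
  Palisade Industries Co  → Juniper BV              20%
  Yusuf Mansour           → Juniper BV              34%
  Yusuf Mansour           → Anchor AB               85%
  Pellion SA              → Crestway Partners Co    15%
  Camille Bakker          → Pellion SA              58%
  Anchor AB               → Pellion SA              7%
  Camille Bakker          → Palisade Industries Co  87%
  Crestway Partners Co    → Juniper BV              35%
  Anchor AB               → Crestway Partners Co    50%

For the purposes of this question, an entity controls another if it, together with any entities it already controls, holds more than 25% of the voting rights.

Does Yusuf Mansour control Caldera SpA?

No

Yusuf holds 85% of Anchor, so Yusuf controls Anchor.
Anchor holds 50% of Crestway, so Yusuf controls Crestway.
Crestway and Yusuf together hold 35% + 34% = 69% of Juniper, so Yusuf controls Juniper.
In Caldera, Yusuf's side holds only 6%, not > 25%.
So Yusuf does not control Caldera.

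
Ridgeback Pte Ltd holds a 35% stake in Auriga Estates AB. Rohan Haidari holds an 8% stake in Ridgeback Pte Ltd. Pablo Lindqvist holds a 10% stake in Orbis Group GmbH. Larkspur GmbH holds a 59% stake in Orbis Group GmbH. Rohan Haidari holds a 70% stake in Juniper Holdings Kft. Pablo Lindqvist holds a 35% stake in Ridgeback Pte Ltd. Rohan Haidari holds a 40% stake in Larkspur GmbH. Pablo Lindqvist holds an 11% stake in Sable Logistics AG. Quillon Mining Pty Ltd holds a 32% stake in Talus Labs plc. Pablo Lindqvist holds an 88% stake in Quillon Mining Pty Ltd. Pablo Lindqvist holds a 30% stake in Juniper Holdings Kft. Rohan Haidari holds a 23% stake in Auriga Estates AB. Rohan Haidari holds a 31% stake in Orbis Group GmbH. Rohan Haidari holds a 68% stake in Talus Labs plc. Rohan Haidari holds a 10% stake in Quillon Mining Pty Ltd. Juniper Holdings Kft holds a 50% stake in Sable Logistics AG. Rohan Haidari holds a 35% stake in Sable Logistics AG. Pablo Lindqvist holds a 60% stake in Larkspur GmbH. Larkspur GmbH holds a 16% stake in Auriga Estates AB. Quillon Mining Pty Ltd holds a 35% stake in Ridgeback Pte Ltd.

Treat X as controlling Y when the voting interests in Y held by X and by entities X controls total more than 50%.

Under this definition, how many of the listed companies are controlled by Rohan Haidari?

Rohan holds 70% of Juniper, so Rohan controls Juniper.
Juniper and Rohan together hold 50% + 35% = 85% of Sable, so Rohan controls Sable.
Rohan holds 68% of Talus, so Rohan controls Talus.
No other company's threshold is met.
Rohan controls 3 companies.

3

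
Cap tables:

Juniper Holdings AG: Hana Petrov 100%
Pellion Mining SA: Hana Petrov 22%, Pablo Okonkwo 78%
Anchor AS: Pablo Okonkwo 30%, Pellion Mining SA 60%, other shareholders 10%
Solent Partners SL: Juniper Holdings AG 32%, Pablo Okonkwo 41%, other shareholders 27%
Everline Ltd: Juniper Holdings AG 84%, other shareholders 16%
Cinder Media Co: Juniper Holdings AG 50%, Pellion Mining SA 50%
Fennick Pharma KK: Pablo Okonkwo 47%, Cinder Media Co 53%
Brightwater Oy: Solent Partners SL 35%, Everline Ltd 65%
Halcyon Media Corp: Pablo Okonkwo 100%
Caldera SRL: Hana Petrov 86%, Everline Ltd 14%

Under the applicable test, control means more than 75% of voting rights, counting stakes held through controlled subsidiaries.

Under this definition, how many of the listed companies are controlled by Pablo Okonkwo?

3

Pablo holds 78% of Pellion, so Pablo controls Pellion.
Pablo and Pellion together hold 30% + 60% = 90% of Anchor, so Pablo controls Anchor.
Pablo holds 100% of Halcyon, so Pablo controls Halcyon.
No other company's threshold is met.
Pablo controls 3 companies.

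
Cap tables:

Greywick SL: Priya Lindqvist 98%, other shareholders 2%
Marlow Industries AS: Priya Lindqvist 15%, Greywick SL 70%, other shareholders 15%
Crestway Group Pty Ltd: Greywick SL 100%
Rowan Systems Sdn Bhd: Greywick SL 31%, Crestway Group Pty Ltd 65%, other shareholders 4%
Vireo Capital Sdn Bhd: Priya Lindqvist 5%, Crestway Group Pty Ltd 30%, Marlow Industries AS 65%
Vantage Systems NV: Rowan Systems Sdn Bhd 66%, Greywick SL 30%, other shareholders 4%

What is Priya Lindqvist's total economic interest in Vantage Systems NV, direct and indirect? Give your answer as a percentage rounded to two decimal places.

Priya reaches Vantage along 3 paths.
Via Greywick → Rowan: 98% × 31% × 66% = 20.0508%.
Via Greywick → Crestway → Rowan: 98% × 100% × 65% × 66% = 42.042%.
Via Greywick: 98% × 30% = 29.4%.
Total: 20.0508% + 42.042% + 29.4% = 91.4928%.
Rounded: 91.49%.

91.49%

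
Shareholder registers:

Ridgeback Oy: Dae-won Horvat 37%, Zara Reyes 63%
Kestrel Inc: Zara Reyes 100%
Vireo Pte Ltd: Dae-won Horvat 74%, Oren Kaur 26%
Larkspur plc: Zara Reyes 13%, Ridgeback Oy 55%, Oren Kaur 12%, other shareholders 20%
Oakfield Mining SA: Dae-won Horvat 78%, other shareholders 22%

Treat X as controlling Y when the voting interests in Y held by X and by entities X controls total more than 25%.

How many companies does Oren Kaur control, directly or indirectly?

Oren holds 26% of Vireo, so Oren controls Vireo.
No other company's threshold is met.
Oren controls 1 company.

1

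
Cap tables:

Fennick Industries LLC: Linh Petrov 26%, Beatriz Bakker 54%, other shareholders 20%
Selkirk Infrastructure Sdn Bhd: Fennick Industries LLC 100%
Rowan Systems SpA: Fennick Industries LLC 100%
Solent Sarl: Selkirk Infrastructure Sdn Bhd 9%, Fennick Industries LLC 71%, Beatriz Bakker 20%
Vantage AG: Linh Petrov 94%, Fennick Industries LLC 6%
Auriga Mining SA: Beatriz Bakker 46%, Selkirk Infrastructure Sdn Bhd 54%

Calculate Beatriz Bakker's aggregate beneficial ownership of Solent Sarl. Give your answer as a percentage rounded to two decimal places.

63.20%

Beatriz reaches Solent along 3 paths.
Via Fennick → Selkirk: 54% × 100% × 9% = 4.86%.
Via Fennick: 54% × 71% = 38.34%.
Direct stake: 20% = 20%.
Total: 4.86% + 38.34% + 20% = 63.2%.
Rounded: 63.20%.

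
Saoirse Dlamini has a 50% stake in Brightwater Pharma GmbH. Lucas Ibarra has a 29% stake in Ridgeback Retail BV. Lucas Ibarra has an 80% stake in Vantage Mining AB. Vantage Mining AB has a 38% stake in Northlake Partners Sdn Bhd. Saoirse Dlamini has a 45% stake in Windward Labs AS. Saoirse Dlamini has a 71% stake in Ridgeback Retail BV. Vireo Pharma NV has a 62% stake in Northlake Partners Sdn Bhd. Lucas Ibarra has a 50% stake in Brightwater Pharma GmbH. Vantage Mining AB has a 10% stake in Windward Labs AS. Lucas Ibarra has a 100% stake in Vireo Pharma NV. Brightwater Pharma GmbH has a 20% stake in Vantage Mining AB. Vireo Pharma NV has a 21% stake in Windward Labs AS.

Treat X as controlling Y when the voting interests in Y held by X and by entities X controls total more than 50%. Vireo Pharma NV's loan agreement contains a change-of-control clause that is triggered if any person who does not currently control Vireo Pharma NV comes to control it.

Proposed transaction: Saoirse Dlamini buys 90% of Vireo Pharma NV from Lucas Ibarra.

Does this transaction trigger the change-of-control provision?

Yes

The purchase adds only to Saoirse's holdings (Lucas's stake shrinks), so Saoirse is the only person who could newly come to control Vireo.
Saoirse holds 71% of Ridgeback, so Saoirse controls Ridgeback.
Neither Saoirse nor any entity Saoirse controls holds any voting interest in Vireo.
So before the transaction, Saoirse does not control Vireo.
After the purchase, Saoirse holds 90% of Vireo directly, and Lucas's stake falls to 10%.
Saoirse holds 90% of Vireo, so Saoirse controls Vireo.
Saoirse did not control Vireo before and does after, so the clause is triggered.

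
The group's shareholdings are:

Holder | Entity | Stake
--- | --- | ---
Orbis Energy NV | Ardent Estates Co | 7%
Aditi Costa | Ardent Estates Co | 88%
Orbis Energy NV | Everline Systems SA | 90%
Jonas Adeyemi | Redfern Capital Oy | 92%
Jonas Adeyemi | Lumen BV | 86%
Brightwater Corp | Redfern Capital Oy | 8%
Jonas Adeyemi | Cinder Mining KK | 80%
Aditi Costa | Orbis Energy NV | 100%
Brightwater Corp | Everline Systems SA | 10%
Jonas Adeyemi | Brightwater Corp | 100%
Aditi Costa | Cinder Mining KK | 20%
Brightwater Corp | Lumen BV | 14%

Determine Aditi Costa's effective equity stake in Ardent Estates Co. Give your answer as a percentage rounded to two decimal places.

95.00%

Aditi reaches Ardent along 2 paths.
Direct stake: 88% = 88%.
Via Orbis: 100% × 7% = 7%.
Total: 88% + 7% = 95%.
Rounded: 95.00%.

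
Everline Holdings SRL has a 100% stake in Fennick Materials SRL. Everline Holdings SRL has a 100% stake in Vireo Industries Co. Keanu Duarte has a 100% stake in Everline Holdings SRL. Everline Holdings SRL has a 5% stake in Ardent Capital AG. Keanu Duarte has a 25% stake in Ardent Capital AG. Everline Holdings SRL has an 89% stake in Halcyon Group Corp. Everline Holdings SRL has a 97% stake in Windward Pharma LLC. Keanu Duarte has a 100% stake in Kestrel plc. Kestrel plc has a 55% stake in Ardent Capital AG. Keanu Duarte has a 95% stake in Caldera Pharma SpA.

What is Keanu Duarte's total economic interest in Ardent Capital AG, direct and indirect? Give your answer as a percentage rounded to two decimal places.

85.00%

Keanu reaches Ardent along 3 paths.
Via Everline: 100% × 5% = 5%.
Via Kestrel: 100% × 55% = 55%.
Direct stake: 25% = 25%.
Total: 5% + 55% + 25% = 85%.
Rounded: 85.00%.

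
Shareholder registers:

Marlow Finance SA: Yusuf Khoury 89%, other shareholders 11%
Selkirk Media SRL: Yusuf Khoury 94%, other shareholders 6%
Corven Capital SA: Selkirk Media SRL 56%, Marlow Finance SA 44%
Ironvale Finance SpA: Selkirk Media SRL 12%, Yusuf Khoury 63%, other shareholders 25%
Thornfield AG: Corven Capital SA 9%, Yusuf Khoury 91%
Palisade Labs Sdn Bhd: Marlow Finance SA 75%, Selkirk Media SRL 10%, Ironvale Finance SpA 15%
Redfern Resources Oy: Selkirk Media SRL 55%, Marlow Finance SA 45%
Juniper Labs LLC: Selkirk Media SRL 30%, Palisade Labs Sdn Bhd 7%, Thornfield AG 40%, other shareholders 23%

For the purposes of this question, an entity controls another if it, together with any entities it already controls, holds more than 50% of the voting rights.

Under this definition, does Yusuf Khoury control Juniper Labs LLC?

Yusuf holds 89% of Marlow, so Yusuf controls Marlow.
Yusuf holds 94% of Selkirk, so Yusuf controls Selkirk.
Selkirk and Yusuf together hold 12% + 63% = 75% of Ironvale, so Yusuf controls Ironvale.
Marlow and Selkirk and Ironvale together hold 75% + 10% + 15% = 100% of Palisade, so Yusuf controls Palisade.
Selkirk and Marlow together hold 56% + 44% = 100% of Corven, so Yusuf controls Corven.
Corven and Yusuf together hold 9% + 91% = 100% of Thornfield, so Yusuf controls Thornfield.
Selkirk and Palisade and Thornfield together hold 30% + 7% + 40% = 77% of Juniper, so Yusuf controls Juniper.

Yes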